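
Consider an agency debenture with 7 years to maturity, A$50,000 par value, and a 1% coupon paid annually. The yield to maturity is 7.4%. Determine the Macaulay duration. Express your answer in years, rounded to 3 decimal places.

Periodic yield y = 0.074. Discount each cash flow and weight by its year:
  t   CF        PV=CF/(1+0.074)^t    t·PV
  1       500.00       465.5493       465.5493
  2       500.00       433.4724       866.9448
  3       500.00       403.6056     1,210.8167
  4       500.00       375.7966     1,503.1865
  5       500.00       349.9038     1,749.5188
  6       500.00       325.7949     1,954.7696
  7    50,500.00    30,638.0703   214,466.4922
  Σ                 32,992.1929   222,217.2779
Price P = Σ PV = 32,992.1929.
Macaulay duration = Σ(t·PV) / P = 222,217.2779 / 32,992.1929 = 6.73545 years.

6.735 years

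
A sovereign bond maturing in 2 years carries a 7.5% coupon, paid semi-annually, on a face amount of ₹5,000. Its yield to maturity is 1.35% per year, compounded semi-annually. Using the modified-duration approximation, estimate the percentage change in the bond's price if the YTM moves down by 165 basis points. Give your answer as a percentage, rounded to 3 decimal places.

Periodic yield y = 0.00675. Modified duration first:
  t   CF        PV=CF/(1+0.00675)^t    t·PV
  1       187.50       186.2429       186.2429
  2       187.50       184.9942       369.9883
  3       187.50       183.7538       551.2614
  4     5,187.50     5,049.7695    20,199.0781
  Σ                  5,604.7603    21,306.5707
P = 5,604.7603; D_Mac = 3.80151 half-year periods = 1.90076 yrs; D_mod = 1.90076/(1+0.00675) = 1.88801 yrs.
ΔP/P ≈ -D_mod · Δy = -1.88801 × (-0.0165) = +0.031152 = +3.1152%.

+3.115%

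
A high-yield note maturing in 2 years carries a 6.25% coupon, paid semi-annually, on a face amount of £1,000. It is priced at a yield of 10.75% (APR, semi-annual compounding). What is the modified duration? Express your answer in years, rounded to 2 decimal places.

Periodic yield y = 0.05375. First find Macaulay duration:
  t   CF        PV=CF/(1+0.05375)^t    t·PV
  1        31.25        29.6560        29.6560
  2        31.25        28.1433        56.2866
  3        31.25        26.7077        80.1232
  4     1,031.25       836.3992     3,345.5968
  Σ                    920.9062     3,511.6626
P = 920.9062; Macaulay duration = 3,511.6626 / 920.9062 = 3.81327 half-year periods = 1.90663 years.
Modified duration = D_Mac / (1 + y) = 1.90663 / 1.05375 = 1.80938 years.

1.81 years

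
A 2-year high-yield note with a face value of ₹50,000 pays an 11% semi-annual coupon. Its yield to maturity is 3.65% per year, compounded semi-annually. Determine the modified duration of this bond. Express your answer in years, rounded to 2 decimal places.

1.83 years

Periodic yield y = 0.01825. First find Macaulay duration:
  t   CF        PV=CF/(1+0.01825)^t    t·PV
  1     2,750.00     2,700.7120     2,700.7120
  2     2,750.00     2,652.3074     5,304.6148
  3     2,750.00     2,604.7703     7,814.3110
  4    52,750.00    49,068.7268   196,274.9070
  Σ                 57,026.5165   212,094.5448
P = 57,026.5165; Macaulay duration = 212,094.5448 / 57,026.5165 = 3.71923 half-year periods = 1.85961 years.
Modified duration = D_Mac / (1 + y) = 1.85961 / 1.01825 = 1.82628 years.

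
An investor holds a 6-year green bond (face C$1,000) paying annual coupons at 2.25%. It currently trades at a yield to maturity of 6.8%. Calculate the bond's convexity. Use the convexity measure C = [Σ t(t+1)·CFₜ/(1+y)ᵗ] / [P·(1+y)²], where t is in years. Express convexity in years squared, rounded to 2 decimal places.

33.81

With y = 0.068:
  t   CF        PV=CF/(1+0.068)^t    t·PV        t(t+1)·PV
  1        22.50        21.0674        21.0674          42.1348
  2        22.50        19.7260        39.4521         118.3563
  3        22.50        18.4701        55.4102         221.6410
  4        22.50        17.2941        69.1763         345.8816
  5        22.50        16.1930        80.9648         485.7888
  6     1,022.50       689.0263     4,134.1578      28,939.1047
  Σ                    781.7769     4,400.2287      30,152.9072
P = 781.7769.
Convexity = Σ t(t+1)·PV / [P·(1+y)²] = 30,152.9072 / (781.7769 × 1.140624) = 33.81457.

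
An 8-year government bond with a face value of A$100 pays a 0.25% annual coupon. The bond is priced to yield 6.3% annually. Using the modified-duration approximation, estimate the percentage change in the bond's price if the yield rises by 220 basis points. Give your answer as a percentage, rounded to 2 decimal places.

-16.36%

Periodic yield y = 0.063. Modified duration first:
  t   CF        PV=CF/(1+0.063)^t    t·PV
  1         0.25         0.2352         0.2352
  2         0.25         0.2212         0.4425
  3         0.25         0.2081         0.6244
  4         0.25         0.1958         0.7832
  5         0.25         0.1842         0.9210
  6         0.25         0.1733         1.0397
  7         0.25         0.1630         1.1411
  8       100.25        61.4919       491.9356
  Σ                     62.8728       497.1225
P = 62.8728; D_Mac = 7.90680 yrs; D_mod = 7.90680/(1+0.063) = 7.43819 yrs.
ΔP/P ≈ -D_mod · Δy = -7.43819 × (+0.022) = -0.163640 = -16.3640%.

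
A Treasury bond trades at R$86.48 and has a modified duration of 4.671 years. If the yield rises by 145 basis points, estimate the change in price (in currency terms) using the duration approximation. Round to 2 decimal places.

Duration approximation: ΔP/P ≈ -D_mod · Δy = -4.671 × (+0.0145) = -0.0677295.
ΔP ≈ 86.48 × (-0.0677295) = -5.85724716.

-R$5.86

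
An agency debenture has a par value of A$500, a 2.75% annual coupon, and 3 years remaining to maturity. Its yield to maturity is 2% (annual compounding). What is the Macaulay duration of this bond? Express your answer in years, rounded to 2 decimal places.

2.92 years

Periodic yield y = 0.02. Discount each cash flow and weight by its year:
  t   CF        PV=CF/(1+0.02)^t    t·PV
  1        13.75        13.4804        13.4804
  2        13.75        13.2161        26.4321
  3       513.75       484.1181     1,452.3543
  Σ                    510.8146     1,492.2668
Price P = Σ PV = 510.8146.
Macaulay duration = Σ(t·PV) / P = 1,492.2668 / 510.8146 = 2.92135 years.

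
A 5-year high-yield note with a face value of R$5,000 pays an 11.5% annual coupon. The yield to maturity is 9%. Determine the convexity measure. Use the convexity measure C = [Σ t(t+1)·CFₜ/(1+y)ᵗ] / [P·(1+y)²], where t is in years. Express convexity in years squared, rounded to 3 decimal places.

With y = 0.09:
  t   CF        PV=CF/(1+0.09)^t    t·PV        t(t+1)·PV
  1       575.00       527.5229       527.5229       1,055.0459
  2       575.00       483.9660       967.9320       2,903.7960
  3       575.00       444.0055     1,332.0165       5,328.0660
  4       575.00       407.3445     1,629.3780       8,146.8899
  5     5,575.00     3,623.3675    18,116.8374     108,701.0244
  Σ                  5,486.2064    22,573.6868     126,134.8221
P = 5,486.2064.
Convexity = Σ t(t+1)·PV / [P·(1+y)²] = 126,134.8221 / (5,486.2064 × 1.188100) = 19.35129.

19.351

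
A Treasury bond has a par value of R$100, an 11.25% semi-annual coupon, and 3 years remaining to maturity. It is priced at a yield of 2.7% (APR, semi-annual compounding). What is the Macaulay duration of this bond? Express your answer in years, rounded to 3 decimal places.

2.671 years

Periodic yield y = 0.0135. Discount each cash flow and weight by its period:
  t   CF        PV=CF/(1+0.0135)^t    t·PV
  1        5.625         5.5501         5.5501
  2        5.625         5.4761        10.9523
  3        5.625         5.4032        16.2096
  4        5.625         5.3312        21.3249
  5        5.625         5.2602        26.3011
  6      105.625        97.4595       584.7570
  Σ                    124.4804       665.0950
Price P = Σ PV = 124.4804.
Macaulay duration = Σ(t·PV) / P = 665.0950 / 124.4804 = 5.34297 half-year periods.
In years: 5.34297 / 2 = 2.67149 years.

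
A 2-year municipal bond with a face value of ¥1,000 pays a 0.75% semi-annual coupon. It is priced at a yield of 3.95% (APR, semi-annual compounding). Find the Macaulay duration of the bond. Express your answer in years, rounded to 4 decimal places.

1.9884 years

Periodic yield y = 0.01975. Discount each cash flow and weight by its period:
  t   CF        PV=CF/(1+0.01975)^t    t·PV
  1         3.75         3.6774         3.6774
  2         3.75         3.6062         7.2123
  3         3.75         3.5363        10.6089
  4     1,003.75       928.2195     3,712.8781
  Σ                    939.0394     3,734.3767
Price P = Σ PV = 939.0394.
Macaulay duration = Σ(t·PV) / P = 3,734.3767 / 939.0394 = 3.97681 half-year periods.
In years: 3.97681 / 2 = 1.98840 years.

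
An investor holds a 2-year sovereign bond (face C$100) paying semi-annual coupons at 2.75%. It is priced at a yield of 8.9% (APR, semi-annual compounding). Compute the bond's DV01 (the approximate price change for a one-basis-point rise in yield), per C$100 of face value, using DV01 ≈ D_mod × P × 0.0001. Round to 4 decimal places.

C$0.0167

Periodic yield y = 0.0445.
  t   CF        PV=CF/(1+0.0445)^t    t·PV
  1        1.375         1.3164         1.3164
  2        1.375         1.2603         2.5207
  3        1.375         1.2066         3.6199
  4      101.375        85.1720       340.6882
  Σ                     88.9554       348.1452
P = 88.9554; D_Mac = 3.91370 half-year periods = 1.95685 yrs; D_mod = 1.87348 yrs.
DV01 ≈ 1.87348 × 88.9554 × 0.0001 = 0.016666.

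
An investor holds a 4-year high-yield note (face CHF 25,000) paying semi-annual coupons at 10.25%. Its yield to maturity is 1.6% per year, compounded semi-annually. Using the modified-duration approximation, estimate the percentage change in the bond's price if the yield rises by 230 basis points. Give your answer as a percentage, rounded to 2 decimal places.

-7.93%

Periodic yield y = 0.008. Modified duration first:
  t   CF        PV=CF/(1+0.008)^t    t·PV
  1     1,281.25     1,271.0813     1,271.0813
  2     1,281.25     1,260.9934     2,521.9868
  3     1,281.25     1,250.9855     3,752.9566
  4     1,281.25     1,241.0571     4,964.2282
  5     1,281.25     1,231.2074     6,156.0370
  6     1,281.25     1,221.4359     7,328.6155
  7     1,281.25     1,211.7420     8,482.1939
  8    26,281.25    24,658.2221   197,265.7771
  Σ                 33,346.7248   231,742.8764
P = 33,346.7248; D_Mac = 6.94949 half-year periods = 3.47475 yrs; D_mod = 3.47475/(1+0.008) = 3.44717 yrs.
ΔP/P ≈ -D_mod · Δy = -3.44717 × (+0.023) = -0.079285 = -7.9285%.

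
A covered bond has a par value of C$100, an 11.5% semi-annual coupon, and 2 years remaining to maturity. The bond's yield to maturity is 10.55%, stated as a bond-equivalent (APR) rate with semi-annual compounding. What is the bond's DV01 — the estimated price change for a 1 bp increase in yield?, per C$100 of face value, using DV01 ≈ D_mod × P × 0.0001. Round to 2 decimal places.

C$0.02

Periodic yield y = 0.05275.
  t   CF        PV=CF/(1+0.05275)^t    t·PV
  1         5.75         5.4619         5.4619
  2         5.75         5.1882        10.3764
  3         5.75         4.9282        14.7847
  4       105.75        86.0953       344.3811
  Σ                    101.6736       375.0042
P = 101.6736; D_Mac = 3.68831 half-year periods = 1.84416 yrs; D_mod = 1.75175 yrs.
DV01 ≈ 1.75175 × 101.6736 × 0.0001 = 0.017811.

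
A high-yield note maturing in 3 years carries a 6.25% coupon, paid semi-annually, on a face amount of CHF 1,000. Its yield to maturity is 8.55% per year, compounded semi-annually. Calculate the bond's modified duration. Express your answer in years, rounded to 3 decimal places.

2.660 years

Periodic yield y = 0.04275. First find Macaulay duration:
  t   CF        PV=CF/(1+0.04275)^t    t·PV
  1        31.25        29.9688        29.9688
  2        31.25        28.7402        57.4804
  3        31.25        27.5619        82.6858
  4        31.25        26.4320       105.7278
  5        31.25        25.3483       126.7416
  6     1,031.25       802.2002     4,813.2013
  Σ                    940.2514     5,215.8056
P = 940.2514; Macaulay duration = 5,215.8056 / 940.2514 = 5.54725 half-year periods = 2.77362 years.
Modified duration = D_Mac / (1 + y) = 2.77362 / 1.04275 = 2.65991 years.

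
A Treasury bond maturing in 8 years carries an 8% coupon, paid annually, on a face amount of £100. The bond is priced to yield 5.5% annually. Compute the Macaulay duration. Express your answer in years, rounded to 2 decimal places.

6.35 years

Periodic yield y = 0.055. Discount each cash flow and weight by its year:
  t   CF        PV=CF/(1+0.055)^t    t·PV
  1         8.00         7.5829         7.5829
  2         8.00         7.1876        14.3752
  3         8.00         6.8129        20.4387
  4         8.00         6.4577        25.8309
  5         8.00         6.1211        30.6054
  6         8.00         5.8020        34.8118
  7         8.00         5.4995        38.4965
  8       108.00        70.3727       562.9814
  Σ                    115.8364       735.1229
Price P = Σ PV = 115.8364.
Macaulay duration = Σ(t·PV) / P = 735.1229 / 115.8364 = 6.34622 years.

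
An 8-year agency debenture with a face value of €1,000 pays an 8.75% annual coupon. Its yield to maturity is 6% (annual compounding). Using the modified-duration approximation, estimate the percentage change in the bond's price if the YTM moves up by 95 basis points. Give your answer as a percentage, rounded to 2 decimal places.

Periodic yield y = 0.06. Modified duration first:
  t   CF        PV=CF/(1+0.06)^t    t·PV
  1        87.50        82.5472        82.5472
  2        87.50        77.8747       155.7494
  3        87.50        73.4667       220.4001
  4        87.50        69.3082       277.2328
  5        87.50        65.3851       326.9255
  6        87.50        61.6840       370.1043
  7        87.50        58.1925       407.3475
  8     1,087.50       682.3110     5,458.4876
  Σ                  1,170.7693     7,298.7942
P = 1,170.7693; D_Mac = 6.23419 yrs; D_mod = 6.23419/(1+0.06) = 5.88131 yrs.
ΔP/P ≈ -D_mod · Δy = -5.88131 × (+0.0095) = -0.055872 = -5.5872%.

-5.59%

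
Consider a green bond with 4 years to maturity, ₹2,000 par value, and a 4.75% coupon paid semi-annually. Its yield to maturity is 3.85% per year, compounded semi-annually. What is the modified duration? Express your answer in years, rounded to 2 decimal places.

Periodic yield y = 0.01925. First find Macaulay duration:
  t   CF        PV=CF/(1+0.01925)^t    t·PV
  1        47.50        46.6029        46.6029
  2        47.50        45.7227        91.4455
  3        47.50        44.8592       134.5776
  4        47.50        44.0120       176.0478
  5        47.50        43.1807       215.9037
  6        47.50        42.3652       254.1912
  7        47.50        41.5651       290.9555
  8     2,047.50     1,757.8352    14,062.6814
  Σ                  2,066.1430    15,272.4055
P = 2,066.1430; Macaulay duration = 15,272.4055 / 2,066.1430 = 7.39175 half-year periods = 3.69587 years.
Modified duration = D_Mac / (1 + y) = 3.69587 / 1.01925 = 3.62607 years.

3.63 years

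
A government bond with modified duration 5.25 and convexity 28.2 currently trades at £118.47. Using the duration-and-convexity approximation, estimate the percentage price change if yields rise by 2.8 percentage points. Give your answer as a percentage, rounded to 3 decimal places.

-13.595%

Duration effect: -D_mod·Δy = -5.25 × (+0.028) = -0.147000
Convexity effect: ½·C·(Δy)² = 0.5 × 28.2 × (0.028)² = +0.0110544
ΔP/P ≈ -0.147000 + 0.0110544 = -0.1359456
= -13.59456%.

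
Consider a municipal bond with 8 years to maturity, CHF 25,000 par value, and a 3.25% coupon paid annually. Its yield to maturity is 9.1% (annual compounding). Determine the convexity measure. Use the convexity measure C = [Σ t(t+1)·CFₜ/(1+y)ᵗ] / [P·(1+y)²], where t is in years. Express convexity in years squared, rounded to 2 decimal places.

With y = 0.091:
  t   CF        PV=CF/(1+0.091)^t    t·PV        t(t+1)·PV
  1       812.50       744.7296       744.7296       1,489.4592
  2       812.50       682.6119     1,365.2238       4,095.6715
  3       812.50       625.6755     1,877.0264       7,508.1055
  4       812.50       573.4880     2,293.9522      11,469.7609
  5       812.50       525.6536     2,628.2678      15,769.6070
  6       812.50       481.8090     2,890.8537      20,235.9760
  7       812.50       441.6214     3,091.3498      24,730.7987
  8    25,812.50    12,859.7363   102,877.8907     925,901.0162
  Σ                 16,935.3253   117,769.2941   1,011,200.3950
P = 16,935.3253.
Convexity = Σ t(t+1)·PV / [P·(1+y)²] = 1,011,200.3950 / (16,935.3253 × 1.190281) = 50.16423.

50.16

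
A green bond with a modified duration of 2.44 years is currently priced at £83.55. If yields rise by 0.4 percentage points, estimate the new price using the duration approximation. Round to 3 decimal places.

£82.735

Duration approximation: ΔP/P ≈ -D_mod · Δy = -2.44 × (+0.004) = -0.009760.
New price ≈ 83.55 × (1 - 0.009760) = 82.734552.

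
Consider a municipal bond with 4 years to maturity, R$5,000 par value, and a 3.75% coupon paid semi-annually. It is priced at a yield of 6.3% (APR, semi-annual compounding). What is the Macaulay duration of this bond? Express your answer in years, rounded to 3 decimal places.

Periodic yield y = 0.0315. Discount each cash flow and weight by its period:
  t   CF        PV=CF/(1+0.0315)^t    t·PV
  1        93.75        90.8871        90.8871
  2        93.75        88.1115       176.2231
  3        93.75        85.4208       256.2624
  4        93.75        82.8122       331.2488
  5        93.75        80.2833       401.4164
  6        93.75        77.8316       466.9895
  7        93.75        75.4548       528.1833
  8     5,093.75     3,974.5116    31,796.0927
  Σ                  4,555.3128    34,047.3033
Price P = Σ PV = 4,555.3128.
Macaulay duration = Σ(t·PV) / P = 34,047.3033 / 4,555.3128 = 7.47420 half-year periods.
In years: 7.47420 / 2 = 3.73710 years.

3.737 years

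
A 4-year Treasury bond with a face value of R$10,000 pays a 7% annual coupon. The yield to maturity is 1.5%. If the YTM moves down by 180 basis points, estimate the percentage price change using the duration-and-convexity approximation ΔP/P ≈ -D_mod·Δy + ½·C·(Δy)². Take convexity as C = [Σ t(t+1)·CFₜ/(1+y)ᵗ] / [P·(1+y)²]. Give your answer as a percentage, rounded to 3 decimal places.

With y = 0.015:
  t   CF        PV=CF/(1+0.015)^t    t·PV        t(t+1)·PV
  1       700.00       689.6552       689.6552       1,379.3103
  2       700.00       679.4632     1,358.9264       4,076.7793
  3       700.00       669.4219     2,008.2657       8,033.0627
  4    10,700.00    10,081.3713    40,325.4851     201,627.4253
  Σ                 12,119.9116    44,382.3324     215,116.5777
P = 12,119.9116; D_Mac = 3.66194 yrs; D_mod = 3.60782 yrs; C = 17.22830.
Duration effect: -3.60782 × (-0.018) = +0.064941
Convexity effect: 0.5 × 17.22830 × (-0.018)² = +0.0027910
ΔP/P ≈ +0.064941 + 0.0027910 = +0.067732 = +6.7732%.

+6.773%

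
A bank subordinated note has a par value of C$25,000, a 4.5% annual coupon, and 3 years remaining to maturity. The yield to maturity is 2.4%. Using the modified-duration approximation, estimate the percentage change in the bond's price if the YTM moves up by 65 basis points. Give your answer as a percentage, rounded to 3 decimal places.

-1.826%

Periodic yield y = 0.024. Modified duration first:
  t   CF        PV=CF/(1+0.024)^t    t·PV
  1     1,125.00     1,098.6328     1,098.6328
  2     1,125.00     1,072.8836     2,145.7672
  3    26,125.00    24,330.8023    72,992.4068
  Σ                 26,502.3187    76,236.8068
P = 26,502.3187; D_Mac = 2.87661 yrs; D_mod = 2.87661/(1+0.024) = 2.80919 yrs.
ΔP/P ≈ -D_mod · Δy = -2.80919 × (+0.0065) = -0.018260 = -1.8260%.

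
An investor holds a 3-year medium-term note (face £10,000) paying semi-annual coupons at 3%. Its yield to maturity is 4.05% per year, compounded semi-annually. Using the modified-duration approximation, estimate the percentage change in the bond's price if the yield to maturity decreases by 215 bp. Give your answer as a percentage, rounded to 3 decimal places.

+6.089%

Periodic yield y = 0.02025. Modified duration first:
  t   CF        PV=CF/(1+0.02025)^t    t·PV
  1       150.00       147.0228       147.0228
  2       150.00       144.1047       288.2093
  3       150.00       141.2445       423.7334
  4       150.00       138.4410       553.7641
  5       150.00       135.6932       678.4662
  6    10,150.00     8,999.6666    53,997.9997
  Σ                  9,706.1728    56,089.1956
P = 9,706.1728; D_Mac = 5.77871 half-year periods = 2.88936 yrs; D_mod = 2.88936/(1+0.02025) = 2.83201 yrs.
ΔP/P ≈ -D_mod · Δy = -2.83201 × (-0.0215) = +0.060888 = +6.0888%.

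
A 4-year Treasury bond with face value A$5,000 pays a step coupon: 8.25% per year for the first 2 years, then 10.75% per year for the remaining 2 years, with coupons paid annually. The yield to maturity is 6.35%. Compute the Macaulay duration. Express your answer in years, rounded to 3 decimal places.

Periodic yield y = 0.0635. Discount each cash flow and weight by its year:
  t   CF        PV=CF/(1+0.0635)^t    t·PV
  1       412.50       387.8702       387.8702
  2       412.50       364.7111       729.4222
  3       537.50       446.8543     1,340.5630
  4     5,537.50     4,328.7625    17,315.0501
  Σ                  5,528.1982    19,772.9056
Price P = Σ PV = 5,528.1982.
Macaulay duration = Σ(t·PV) / P = 19,772.9056 / 5,528.1982 = 3.57674 years.

3.577 years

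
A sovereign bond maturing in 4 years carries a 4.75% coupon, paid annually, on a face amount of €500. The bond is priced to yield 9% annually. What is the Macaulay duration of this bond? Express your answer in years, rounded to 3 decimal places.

3.713 years

Periodic yield y = 0.09. Discount each cash flow and weight by its year:
  t   CF        PV=CF/(1+0.09)^t    t·PV
  1        23.75        21.7890        21.7890
  2        23.75        19.9899        39.9798
  3        23.75        18.3394        55.0181
  4       523.75       371.0377     1,484.1508
  Σ                    431.1560     1,600.9377
Price P = Σ PV = 431.1560.
Macaulay duration = Σ(t·PV) / P = 1,600.9377 / 431.1560 = 3.71313 years.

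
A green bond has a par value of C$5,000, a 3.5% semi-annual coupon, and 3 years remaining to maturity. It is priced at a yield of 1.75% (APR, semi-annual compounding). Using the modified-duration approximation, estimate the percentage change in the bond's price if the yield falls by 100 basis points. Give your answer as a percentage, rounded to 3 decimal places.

Periodic yield y = 0.00875. Modified duration first:
  t   CF        PV=CF/(1+0.00875)^t    t·PV
  1        87.50        86.7410        86.7410
  2        87.50        85.9886       171.9772
  3        87.50        85.2427       255.7282
  4        87.50        84.5033       338.0134
  5        87.50        83.7703       418.8517
  6     5,087.50     4,828.3988    28,970.3930
  Σ                  5,254.6449    30,241.7045
P = 5,254.6449; D_Mac = 5.75523 half-year periods = 2.87762 yrs; D_mod = 2.87762/(1+0.00875) = 2.85266 yrs.
ΔP/P ≈ -D_mod · Δy = -2.85266 × (-0.01) = +0.028527 = +2.8527%.

+2.853%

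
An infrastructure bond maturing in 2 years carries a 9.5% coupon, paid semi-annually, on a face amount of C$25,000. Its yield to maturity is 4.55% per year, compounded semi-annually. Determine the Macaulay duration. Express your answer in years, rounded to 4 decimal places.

1.8745 years

Periodic yield y = 0.02275. Discount each cash flow and weight by its period:
  t   CF        PV=CF/(1+0.02275)^t    t·PV
  1     1,187.50     1,161.0853     1,161.0853
  2     1,187.50     1,135.2582     2,270.5164
  3     1,187.50     1,110.0056     3,330.0167
  4    26,187.50    23,934.0441    95,736.1766
  Σ                 27,340.3932   102,497.7949
Price P = Σ PV = 27,340.3932.
Macaulay duration = Σ(t·PV) / P = 102,497.7949 / 27,340.3932 = 3.74895 half-year periods.
In years: 3.74895 / 2 = 1.87448 years.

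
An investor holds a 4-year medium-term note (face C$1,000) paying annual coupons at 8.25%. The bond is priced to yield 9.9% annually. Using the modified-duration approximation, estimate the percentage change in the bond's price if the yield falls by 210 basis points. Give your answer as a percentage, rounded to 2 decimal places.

+6.79%

Periodic yield y = 0.099. Modified duration first:
  t   CF        PV=CF/(1+0.099)^t    t·PV
  1        82.50        75.0682        75.0682
  2        82.50        68.3060       136.6119
  3        82.50        62.1528       186.4585
  4     1,082.50       742.0568     2,968.2271
  Σ                    947.5838     3,366.3657
P = 947.5838; D_Mac = 3.55258 yrs; D_mod = 3.55258/(1+0.099) = 3.23256 yrs.
ΔP/P ≈ -D_mod · Δy = -3.23256 × (-0.021) = +0.067884 = +6.7884%.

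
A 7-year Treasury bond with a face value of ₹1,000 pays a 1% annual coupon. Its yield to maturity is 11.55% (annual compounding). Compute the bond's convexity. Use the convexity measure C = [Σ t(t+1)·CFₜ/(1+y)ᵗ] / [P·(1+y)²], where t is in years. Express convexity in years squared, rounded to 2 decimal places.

42.40

With y = 0.1155:
  t   CF        PV=CF/(1+0.1155)^t    t·PV        t(t+1)·PV
  1        10.00         8.9646         8.9646          17.9292
  2        10.00         8.0364        16.0728          48.2183
  3        10.00         7.2043        21.6129          86.4515
  4        10.00         6.4584        25.8334         129.1670
  5        10.00         5.7896        28.9482         173.6894
  6        10.00         5.1902        31.1411         217.9876
  7     1,010.00       469.9313     3,289.5189      26,316.1515
  Σ                    511.5747     3,422.0919      26,989.5946
P = 511.5747.
Convexity = Σ t(t+1)·PV / [P·(1+y)²] = 26,989.5946 / (511.5747 × 1.244340) = 42.39827.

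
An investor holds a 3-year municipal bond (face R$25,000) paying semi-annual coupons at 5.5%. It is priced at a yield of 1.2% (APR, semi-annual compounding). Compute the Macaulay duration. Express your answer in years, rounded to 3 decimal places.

2.819 years

Periodic yield y = 0.006. Discount each cash flow and weight by its period:
  t   CF        PV=CF/(1+0.006)^t    t·PV
  1       687.50       683.3996       683.3996
  2       687.50       679.3237     1,358.6473
  3       687.50       675.2720     2,025.8161
  4       687.50       671.2446     2,684.9782
  5       687.50       667.2411     3,336.2056
  6    25,687.50    24,781.8632   148,691.1791
  Σ                 28,158.3441   158,780.2259
Price P = Σ PV = 28,158.3441.
Macaulay duration = Σ(t·PV) / P = 158,780.2259 / 28,158.3441 = 5.63883 half-year periods.
In years: 5.63883 / 2 = 2.81942 years.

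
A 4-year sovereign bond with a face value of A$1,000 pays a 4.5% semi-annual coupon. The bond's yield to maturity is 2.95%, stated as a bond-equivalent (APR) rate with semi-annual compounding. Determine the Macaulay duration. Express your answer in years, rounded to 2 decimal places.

3.71 years

Periodic yield y = 0.01475. Discount each cash flow and weight by its period:
  t   CF        PV=CF/(1+0.01475)^t    t·PV
  1        22.50        22.1729        22.1729
  2        22.50        21.8507        43.7013
  3        22.50        21.5330        64.5991
  4        22.50        21.2200        84.8802
  5        22.50        20.9116       104.5580
  6        22.50        20.6076       123.6458
  7        22.50        20.3081       142.1566
  8     1,022.50       909.4751     7,275.8012
  Σ                  1,058.0792     7,861.5152
Price P = Σ PV = 1,058.0792.
Macaulay duration = Σ(t·PV) / P = 7,861.5152 / 1,058.0792 = 7.42999 half-year periods.
In years: 7.42999 / 2 = 3.71499 years.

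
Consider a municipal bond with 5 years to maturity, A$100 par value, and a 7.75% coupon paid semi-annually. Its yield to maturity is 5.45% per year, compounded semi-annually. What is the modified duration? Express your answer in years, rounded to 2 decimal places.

4.17 years

Periodic yield y = 0.02725. First find Macaulay duration:
  t   CF        PV=CF/(1+0.02725)^t    t·PV
  1        3.875         3.7722         3.7722
  2        3.875         3.6721         7.3443
  3        3.875         3.5747        10.7242
  4        3.875         3.4799        13.9196
  5        3.875         3.3876        16.9380
  6        3.875         3.2977        19.7864
  7        3.875         3.2102        22.4717
  8        3.875         3.1251        25.0007
  9        3.875         3.0422        27.3797
  10     103.875        79.3870       793.8703
  Σ                    109.9489       941.2071
P = 109.9489; Macaulay duration = 941.2071 / 109.9489 = 8.56041 half-year periods = 4.28020 years.
Modified duration = D_Mac / (1 + y) = 4.28020 / 1.02725 = 4.16666 years.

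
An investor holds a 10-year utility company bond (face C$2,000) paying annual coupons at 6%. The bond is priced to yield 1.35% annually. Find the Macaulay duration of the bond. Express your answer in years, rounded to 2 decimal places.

Periodic yield y = 0.0135. Discount each cash flow and weight by its year:
  t   CF        PV=CF/(1+0.0135)^t    t·PV
  1       120.00       118.4016       118.4016
  2       120.00       116.8244       233.6489
  3       120.00       115.2683       345.8050
  4       120.00       113.7329       454.9317
  5       120.00       112.2180       561.0899
  6       120.00       110.7232       664.3394
  7       120.00       109.2484       764.7386
  8       120.00       107.7932       862.3453
  9       120.00       106.3573       957.2161
  10    2,120.00     1,853.9513    18,539.5134
  Σ                  2,864.5187    23,502.0298
Price P = Σ PV = 2,864.5187.
Macaulay duration = Σ(t·PV) / P = 23,502.0298 / 2,864.5187 = 8.20453 years.

8.20 years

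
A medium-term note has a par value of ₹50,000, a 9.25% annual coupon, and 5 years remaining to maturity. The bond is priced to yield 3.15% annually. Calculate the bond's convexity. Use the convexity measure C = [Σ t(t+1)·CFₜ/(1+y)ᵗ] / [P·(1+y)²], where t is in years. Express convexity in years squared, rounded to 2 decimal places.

With y = 0.0315:
  t   CF        PV=CF/(1+0.0315)^t    t·PV        t(t+1)·PV
  1     4,625.00     4,483.7615     4,483.7615       8,967.5230
  2     4,625.00     4,346.8362     8,693.6723      26,081.0170
  3     4,625.00     4,214.0923    12,642.2768      50,569.1072
  4     4,625.00     4,085.4021    16,341.6084      81,708.0420
  5    54,625.00    46,778.3919   233,891.9597   1,403,351.7584
  Σ                 63,908.4840   276,053.2788   1,570,677.4477
P = 63,908.4840.
Convexity = Σ t(t+1)·PV / [P·(1+y)²] = 1,570,677.4477 / (63,908.4840 × 1.063992) = 23.09883.

23.10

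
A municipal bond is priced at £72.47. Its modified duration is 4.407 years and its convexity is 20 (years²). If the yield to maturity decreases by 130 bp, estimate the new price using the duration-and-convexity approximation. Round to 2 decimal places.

Duration effect: -D_mod·Δy = -4.407 × (-0.013) = +0.057291
Convexity effect: ½·C·(Δy)² = 0.5 × 20 × (-0.013)² = +0.0016900
ΔP/P ≈ +0.057291 + 0.0016900 = +0.058981
New price ≈ 72.47 × (1 + 0.058981) = 76.74435307.

£76.74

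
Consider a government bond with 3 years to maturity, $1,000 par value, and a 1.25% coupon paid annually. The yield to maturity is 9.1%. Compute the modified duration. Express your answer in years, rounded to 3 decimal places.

2.712 years

Periodic yield y = 0.091. First find Macaulay duration:
  t   CF        PV=CF/(1+0.091)^t    t·PV
  1        12.50        11.4574        11.4574
  2        12.50        10.5017        21.0034
  3     1,012.50       779.6879     2,339.0636
  Σ                    801.6470     2,371.5244
P = 801.6470; Macaulay duration = 2,371.5244 / 801.6470 = 2.95832 years.
Modified duration = D_Mac / (1 + y) = 2.95832 / 1.091 = 2.71156 years.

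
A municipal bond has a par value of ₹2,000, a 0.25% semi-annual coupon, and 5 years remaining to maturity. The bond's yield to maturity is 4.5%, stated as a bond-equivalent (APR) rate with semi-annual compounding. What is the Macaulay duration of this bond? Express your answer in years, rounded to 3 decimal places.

Periodic yield y = 0.0225. Discount each cash flow and weight by its period:
  t   CF        PV=CF/(1+0.0225)^t    t·PV
  1         2.50         2.4450         2.4450
  2         2.50         2.3912         4.7824
  3         2.50         2.3386         7.0157
  4         2.50         2.2871         9.1484
  5         2.50         2.2368        11.1839
  6         2.50         2.1876        13.1254
  7         2.50         2.1394        14.9760
  8         2.50         2.0923        16.7388
  9         2.50         2.0463        18.4167
  10    2,002.50     1,603.0215    16,030.2154
  Σ                  1,623.1858    16,128.0476
Price P = Σ PV = 1,623.1858.
Macaulay duration = Σ(t·PV) / P = 16,128.0476 / 1,623.1858 = 9.93605 half-year periods.
In years: 9.93605 / 2 = 4.96802 years.

4.968 years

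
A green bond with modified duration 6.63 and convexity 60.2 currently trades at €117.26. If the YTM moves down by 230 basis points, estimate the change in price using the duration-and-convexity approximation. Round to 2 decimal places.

+€19.75

Duration effect: -D_mod·Δy = -6.63 × (-0.023) = +0.152490
Convexity effect: ½·C·(Δy)² = 0.5 × 60.2 × (-0.023)² = +0.0159229
ΔP/P ≈ +0.152490 + 0.0159229 = +0.1684129
ΔP ≈ 117.26 × (+0.1684129) = +19.748096654.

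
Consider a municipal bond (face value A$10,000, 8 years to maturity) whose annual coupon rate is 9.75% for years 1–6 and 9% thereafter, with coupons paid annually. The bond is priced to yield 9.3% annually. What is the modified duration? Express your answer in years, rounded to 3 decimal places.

5.420 years

Periodic yield y = 0.093. First find Macaulay duration:
  t   CF        PV=CF/(1+0.093)^t    t·PV
  1       975.00       892.0403       892.0403
  2       975.00       816.1393     1,632.2786
  3       975.00       746.6965     2,240.0896
  4       975.00       683.1624     2,732.6497
  5       975.00       625.0342     3,125.1712
  6       975.00       571.8520     3,431.1120
  7       900.00       482.9491     3,380.6438
  8    10,900.00     5,351.3727    42,810.9820
  Σ                 10,169.2466    60,244.9671
P = 10,169.2466; Macaulay duration = 60,244.9671 / 10,169.2466 = 5.92423 years.
Modified duration = D_Mac / (1 + y) = 5.92423 / 1.093 = 5.42016 years.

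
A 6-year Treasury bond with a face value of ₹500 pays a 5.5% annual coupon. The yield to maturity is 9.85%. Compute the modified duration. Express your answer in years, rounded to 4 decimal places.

4.7120 years

Periodic yield y = 0.0985. First find Macaulay duration:
  t   CF        PV=CF/(1+0.0985)^t    t·PV
  1        27.50        25.0341        25.0341
  2        27.50        22.7894        45.5788
  3        27.50        20.7459        62.2377
  4        27.50        18.8857        75.5427
  5        27.50        17.1922        85.9612
  6       527.50       300.2079     1,801.2473
  Σ                    404.8552     2,095.6018
P = 404.8552; Macaulay duration = 2,095.6018 / 404.8552 = 5.17618 years.
Modified duration = D_Mac / (1 + y) = 5.17618 / 1.0985 = 4.71204 years.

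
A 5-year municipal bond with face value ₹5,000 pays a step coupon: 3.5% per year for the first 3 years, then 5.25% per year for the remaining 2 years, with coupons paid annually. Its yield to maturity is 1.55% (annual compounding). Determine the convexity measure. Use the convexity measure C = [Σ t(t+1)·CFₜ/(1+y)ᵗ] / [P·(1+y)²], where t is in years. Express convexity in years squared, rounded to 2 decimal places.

26.61

With y = 0.0155:
  t   CF        PV=CF/(1+0.0155)^t    t·PV        t(t+1)·PV
  1       175.00       172.3289       172.3289         344.6578
  2       175.00       169.6986       339.3971       1,018.1914
  3       175.00       167.1084       501.3252       2,005.3007
  4       262.50       246.8366       987.3465       4,936.7325
  5     5,262.50     4,872.9558    24,364.7789     146,188.6733
  Σ                  5,628.9283    26,365.1766     154,493.5558
P = 5,628.9283.
Convexity = Σ t(t+1)·PV / [P·(1+y)²] = 154,493.5558 / (5,628.9283 × 1.031240) = 26.61490.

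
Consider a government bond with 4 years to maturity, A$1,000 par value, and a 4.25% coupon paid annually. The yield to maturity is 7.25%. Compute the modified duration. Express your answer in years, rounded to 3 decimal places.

Periodic yield y = 0.0725. First find Macaulay duration:
  t   CF        PV=CF/(1+0.0725)^t    t·PV
  1        42.50        39.6270        39.6270
  2        42.50        36.9483        73.8966
  3        42.50        34.4506       103.3519
  4     1,042.50       787.9286     3,151.7144
  Σ                    898.9545     3,368.5898
P = 898.9545; Macaulay duration = 3,368.5898 / 898.9545 = 3.74723 years.
Modified duration = D_Mac / (1 + y) = 3.74723 / 1.0725 = 3.49392 years.

3.494 years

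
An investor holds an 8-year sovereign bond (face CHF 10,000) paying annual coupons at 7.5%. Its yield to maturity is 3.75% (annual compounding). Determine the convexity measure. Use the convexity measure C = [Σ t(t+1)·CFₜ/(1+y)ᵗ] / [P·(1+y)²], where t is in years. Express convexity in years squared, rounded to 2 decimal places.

50.30

With y = 0.0375:
  t   CF        PV=CF/(1+0.0375)^t    t·PV        t(t+1)·PV
  1       750.00       722.8916       722.8916       1,445.7831
  2       750.00       696.7630     1,393.5259       4,180.5777
  3       750.00       671.5788     2,014.7363       8,058.9450
  4       750.00       647.3048     2,589.2193      12,946.0964
  5       750.00       623.9083     3,119.5413      18,717.2478
  6       750.00       601.3574     3,608.1442      25,257.0091
  7       750.00       579.6216     4,057.3509      32,458.8069
  8    10,750.00     8,007.6231    64,060.9844     576,548.8598
  Σ                 12,551.0483    81,566.3938     679,613.3261
P = 12,551.0483.
Convexity = Σ t(t+1)·PV / [P·(1+y)²] = 679,613.3261 / (12,551.0483 × 1.076406) = 50.30437.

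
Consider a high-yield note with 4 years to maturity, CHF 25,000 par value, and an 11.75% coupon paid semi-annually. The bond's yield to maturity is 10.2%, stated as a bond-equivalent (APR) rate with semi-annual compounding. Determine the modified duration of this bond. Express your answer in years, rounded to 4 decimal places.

Periodic yield y = 0.051. First find Macaulay duration:
  t   CF        PV=CF/(1+0.051)^t    t·PV
  1     1,468.75     1,397.4786     1,397.4786
  2     1,468.75     1,329.6656     2,659.3313
  3     1,468.75     1,265.1433     3,795.4300
  4     1,468.75     1,203.7520     4,815.0079
  5     1,468.75     1,145.3397     5,726.6983
  6     1,468.75     1,089.7618     6,538.5708
  7     1,468.75     1,036.8809     7,258.1662
  8    26,468.75    17,779.1791   142,233.4324
  Σ                 26,247.2010   174,424.1156
P = 26,247.2010; Macaulay duration = 174,424.1156 / 26,247.2010 = 6.64544 half-year periods = 3.32272 years.
Modified duration = D_Mac / (1 + y) = 3.32272 / 1.051 = 3.16148 years.

3.1615 years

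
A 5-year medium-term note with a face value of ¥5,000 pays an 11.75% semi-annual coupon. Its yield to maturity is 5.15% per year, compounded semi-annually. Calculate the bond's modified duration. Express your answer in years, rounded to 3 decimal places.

3.961 years

Periodic yield y = 0.02575. First find Macaulay duration:
  t   CF        PV=CF/(1+0.02575)^t    t·PV
  1       293.75       286.3758       286.3758
  2       293.75       279.1868       558.3735
  3       293.75       272.1782       816.5345
  4       293.75       265.3455     1,061.3821
  5       293.75       258.6844     1,293.4220
  6       293.75       252.1905     1,513.1430
  7       293.75       245.8596     1,721.0173
  8       293.75       239.6877     1,917.5013
  9       293.75       233.6706     2,103.0357
  10    5,293.75     4,105.3309    41,053.3093
  Σ                  6,438.5100    52,324.0946
P = 6,438.5100; Macaulay duration = 52,324.0946 / 6,438.5100 = 8.12674 half-year periods = 4.06337 years.
Modified duration = D_Mac / (1 + y) = 4.06337 / 1.02575 = 3.96136 years.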